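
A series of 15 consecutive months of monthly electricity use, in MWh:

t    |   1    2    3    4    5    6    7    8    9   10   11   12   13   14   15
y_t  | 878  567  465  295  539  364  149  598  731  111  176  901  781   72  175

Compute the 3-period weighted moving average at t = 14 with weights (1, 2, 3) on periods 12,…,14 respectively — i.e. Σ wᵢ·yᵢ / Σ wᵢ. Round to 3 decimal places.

Weighted sum: 1·901 + 2·781 + 3·72 = 901 + 1562 + 216 = 2679
Weight total: 1 + 2 + 3 = 6
WMA = 2679 / 6 = 446.500

446.500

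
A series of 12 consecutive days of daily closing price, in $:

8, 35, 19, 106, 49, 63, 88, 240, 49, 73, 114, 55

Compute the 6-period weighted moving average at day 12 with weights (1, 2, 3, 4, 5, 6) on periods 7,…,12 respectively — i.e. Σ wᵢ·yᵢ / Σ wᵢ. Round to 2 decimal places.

Weighted sum: 1·88 + 2·240 + 3·49 + 4·73 + 5·114 + 6·55 = 88 + 480 + 147 + 292 + 570 + 330 = 1907
Weight total: 1 + 2 + 3 + 4 + 5 + 6 = 21
WMA = 1907 / 21 = 90.81

90.81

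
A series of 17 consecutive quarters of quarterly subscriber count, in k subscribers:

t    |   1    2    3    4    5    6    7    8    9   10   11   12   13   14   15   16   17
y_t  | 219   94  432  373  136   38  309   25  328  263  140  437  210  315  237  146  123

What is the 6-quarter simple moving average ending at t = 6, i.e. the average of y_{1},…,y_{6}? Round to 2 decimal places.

Sum of periods 1–6: 219 + 94 + 432 + 373 + 136 + 38 = 1292
Divide by 6: 1292 / 6 = 215.33

215.33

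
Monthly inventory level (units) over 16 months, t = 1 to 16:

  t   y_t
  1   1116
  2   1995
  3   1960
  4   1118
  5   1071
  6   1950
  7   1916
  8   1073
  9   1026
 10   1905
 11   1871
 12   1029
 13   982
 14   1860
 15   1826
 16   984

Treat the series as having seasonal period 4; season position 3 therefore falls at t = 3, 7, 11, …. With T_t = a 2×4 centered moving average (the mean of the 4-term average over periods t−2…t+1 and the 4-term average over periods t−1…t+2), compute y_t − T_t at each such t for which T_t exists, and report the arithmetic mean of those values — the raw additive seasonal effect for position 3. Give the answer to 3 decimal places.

418.750

Season position 3 occurs at t = 3, 7, 11 (where T_t is defined).
t=3: T_3 = 1541.62500; y_3 − T_3 = 1960 − 1541.62500 = 418.37500
t=7: T_7 = 1496.87500; y_7 − T_7 = 1916 − 1496.87500 = 419.12500
t=11: T_11 = 1452.25000; y_11 − T_11 = 1871 − 1452.25000 = 418.75000
Mean deviation: (418.37500 + 419.12500 + 418.75000) / 3 = 418.750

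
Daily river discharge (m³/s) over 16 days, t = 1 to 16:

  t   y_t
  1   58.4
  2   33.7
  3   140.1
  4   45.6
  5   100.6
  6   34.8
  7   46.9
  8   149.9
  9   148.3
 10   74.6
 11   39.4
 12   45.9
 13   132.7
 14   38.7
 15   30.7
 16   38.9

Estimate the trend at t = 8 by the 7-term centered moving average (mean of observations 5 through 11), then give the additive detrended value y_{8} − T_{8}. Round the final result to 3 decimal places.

Trend T_8 = (100.6 + 34.8 + 46.9 + 149.9 + 148.3 + 74.6 + 39.4) / 7 = 594.5/7 = 84.92857
Detrended value: 149.9 − 84.92857 = 64.971

64.971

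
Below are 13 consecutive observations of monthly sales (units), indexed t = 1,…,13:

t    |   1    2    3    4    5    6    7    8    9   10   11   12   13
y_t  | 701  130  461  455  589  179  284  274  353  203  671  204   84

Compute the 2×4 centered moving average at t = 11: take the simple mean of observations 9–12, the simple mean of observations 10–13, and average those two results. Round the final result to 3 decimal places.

Sum over 9–12: 353 + 203 + 671 + 204 = 1431
Sum over 10–13: 203 + 671 + 204 + 84 = 1162
CMA at t=11 = (1431 + 1162) / (2·4) = 2593 / 8 = 324.125

324.125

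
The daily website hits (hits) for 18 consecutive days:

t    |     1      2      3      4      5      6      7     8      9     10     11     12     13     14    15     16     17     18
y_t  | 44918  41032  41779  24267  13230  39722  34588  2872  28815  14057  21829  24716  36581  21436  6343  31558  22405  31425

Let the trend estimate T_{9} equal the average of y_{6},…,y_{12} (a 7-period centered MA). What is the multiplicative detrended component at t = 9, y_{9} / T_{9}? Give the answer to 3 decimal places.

1.211

Trend T_9 = (39722 + 34588 + 2872 + 28815 + 14057 + 21829 + 24716) / 7 = 166599/7 = 23799.85714
Ratio to trend: 28815 / 23799.85714 = 1.211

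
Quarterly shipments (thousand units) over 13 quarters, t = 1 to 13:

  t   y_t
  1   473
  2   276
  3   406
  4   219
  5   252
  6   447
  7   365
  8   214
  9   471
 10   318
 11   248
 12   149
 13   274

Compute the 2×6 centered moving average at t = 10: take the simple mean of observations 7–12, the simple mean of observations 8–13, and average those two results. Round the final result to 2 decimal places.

286.58

Sum over 7–12: 365 + 214 + 471 + 318 + 248 + 149 = 1765
Sum over 8–13: 214 + 471 + 318 + 248 + 149 + 274 = 1674
CMA at t=10 = (1765 + 1674) / (2·6) = 3439 / 12 = 286.58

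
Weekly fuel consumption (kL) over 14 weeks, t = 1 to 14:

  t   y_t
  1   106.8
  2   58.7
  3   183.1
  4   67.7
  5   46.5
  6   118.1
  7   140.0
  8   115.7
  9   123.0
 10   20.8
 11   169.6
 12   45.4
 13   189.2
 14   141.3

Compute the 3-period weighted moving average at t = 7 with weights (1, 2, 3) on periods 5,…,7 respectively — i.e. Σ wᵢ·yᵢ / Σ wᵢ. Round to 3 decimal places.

117.117

Weighted sum: 1·46.5 + 2·118.1 + 3·140.0 = 46.5 + 236.2 + 420.0 = 702.7
Weight total: 1 + 2 + 3 = 6
WMA = 702.7 / 6 = 117.117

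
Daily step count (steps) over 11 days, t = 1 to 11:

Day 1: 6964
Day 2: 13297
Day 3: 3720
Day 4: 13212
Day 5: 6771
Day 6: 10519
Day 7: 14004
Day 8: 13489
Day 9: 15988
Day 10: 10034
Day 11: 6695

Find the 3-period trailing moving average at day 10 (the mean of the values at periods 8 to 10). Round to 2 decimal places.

Sum of periods 8–10: 13489 + 15988 + 10034 = 39511
Divide by 3: 39511 / 3 = 13170.33

13170.33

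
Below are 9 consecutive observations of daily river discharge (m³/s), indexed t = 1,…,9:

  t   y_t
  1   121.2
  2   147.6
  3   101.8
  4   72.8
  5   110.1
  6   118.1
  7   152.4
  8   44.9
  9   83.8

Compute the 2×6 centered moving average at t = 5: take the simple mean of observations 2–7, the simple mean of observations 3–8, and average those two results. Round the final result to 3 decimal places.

Sum over 2–7: 147.6 + 101.8 + 72.8 + 110.1 + 118.1 + 152.4 = 702.8
Sum over 3–8: 101.8 + 72.8 + 110.1 + 118.1 + 152.4 + 44.9 = 600.1
CMA at t=5 = (702.8 + 600.1) / (2·6) = 1302.9 / 12 = 108.575

108.575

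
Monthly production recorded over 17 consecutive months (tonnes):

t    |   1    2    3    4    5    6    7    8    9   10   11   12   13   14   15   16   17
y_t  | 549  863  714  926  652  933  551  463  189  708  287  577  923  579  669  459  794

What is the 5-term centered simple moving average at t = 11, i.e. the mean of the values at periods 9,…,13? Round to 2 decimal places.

536.80

Sum of periods 9–13: 189 + 708 + 287 + 577 + 923 = 2684
Divide by 5: 2684 / 5 = 536.80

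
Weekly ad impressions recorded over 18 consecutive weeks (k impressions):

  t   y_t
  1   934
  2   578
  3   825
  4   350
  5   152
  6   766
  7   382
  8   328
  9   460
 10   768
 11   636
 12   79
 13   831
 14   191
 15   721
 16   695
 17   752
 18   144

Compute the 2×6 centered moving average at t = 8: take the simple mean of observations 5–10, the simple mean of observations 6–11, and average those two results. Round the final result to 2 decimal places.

516.33

Sum over 5–10: 152 + 766 + 382 + 328 + 460 + 768 = 2856
Sum over 6–11: 766 + 382 + 328 + 460 + 768 + 636 = 3340
CMA at t=8 = (2856 + 3340) / (2·6) = 6196 / 12 = 516.33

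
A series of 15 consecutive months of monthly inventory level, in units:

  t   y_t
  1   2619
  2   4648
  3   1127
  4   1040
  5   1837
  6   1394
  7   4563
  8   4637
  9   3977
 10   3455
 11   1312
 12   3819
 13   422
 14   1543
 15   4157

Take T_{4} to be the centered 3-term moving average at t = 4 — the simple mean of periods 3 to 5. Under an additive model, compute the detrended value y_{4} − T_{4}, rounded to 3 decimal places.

Trend T_4 = (1127 + 1040 + 1837) / 3 = 4004/3 = 1334.66667
Detrended value: 1040 − 1334.66667 = -294.667

-294.667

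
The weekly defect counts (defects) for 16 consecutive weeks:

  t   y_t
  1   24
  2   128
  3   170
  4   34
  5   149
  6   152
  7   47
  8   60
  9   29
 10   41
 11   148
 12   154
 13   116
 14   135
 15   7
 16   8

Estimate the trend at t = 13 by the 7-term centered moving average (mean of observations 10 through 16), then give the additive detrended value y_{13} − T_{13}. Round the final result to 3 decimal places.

Trend T_13 = (41 + 148 + 154 + 116 + 135 + 7 + 8) / 7 = 609/7 = 87.00000
Detrended value: 116 − 87.00000 = 29.000

29.000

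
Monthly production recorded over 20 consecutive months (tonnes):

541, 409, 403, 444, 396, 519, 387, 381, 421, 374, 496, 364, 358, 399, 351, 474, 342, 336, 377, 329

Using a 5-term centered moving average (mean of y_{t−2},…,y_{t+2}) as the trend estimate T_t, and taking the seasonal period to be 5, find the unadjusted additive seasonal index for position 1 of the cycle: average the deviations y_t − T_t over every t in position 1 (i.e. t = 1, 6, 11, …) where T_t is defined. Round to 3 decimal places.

93.533

Season position 1 occurs at t = 6, 11, 16 (where T_t is defined).
t=6: T_6 = 425.40000; y_6 − T_6 = 519 − 425.40000 = 93.60000
t=11: T_11 = 402.60000; y_11 − T_11 = 496 − 402.60000 = 93.40000
t=16: T_16 = 380.40000; y_16 − T_16 = 474 − 380.40000 = 93.60000
Mean deviation: (93.60000 + 93.40000 + 93.60000) / 3 = 93.533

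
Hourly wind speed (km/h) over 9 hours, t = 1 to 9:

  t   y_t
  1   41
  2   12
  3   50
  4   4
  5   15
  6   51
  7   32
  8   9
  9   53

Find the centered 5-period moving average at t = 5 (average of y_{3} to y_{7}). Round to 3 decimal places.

30.400

Sum of periods 3–7: 50 + 4 + 15 + 51 + 32 = 152
Divide by 5: 152 / 5 = 30.400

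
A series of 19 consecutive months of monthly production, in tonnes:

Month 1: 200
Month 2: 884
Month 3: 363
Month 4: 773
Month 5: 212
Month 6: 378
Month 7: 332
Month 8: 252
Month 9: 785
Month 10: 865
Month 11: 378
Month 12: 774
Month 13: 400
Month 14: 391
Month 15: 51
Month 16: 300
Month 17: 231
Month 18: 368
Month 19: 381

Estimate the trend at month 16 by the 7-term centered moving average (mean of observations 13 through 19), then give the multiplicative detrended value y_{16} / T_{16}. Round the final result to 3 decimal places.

0.990

Trend T_16 = (400 + 391 + 51 + 300 + 231 + 368 + 381) / 7 = 2122/7 = 303.14286
Ratio to trend: 300 / 303.14286 = 0.990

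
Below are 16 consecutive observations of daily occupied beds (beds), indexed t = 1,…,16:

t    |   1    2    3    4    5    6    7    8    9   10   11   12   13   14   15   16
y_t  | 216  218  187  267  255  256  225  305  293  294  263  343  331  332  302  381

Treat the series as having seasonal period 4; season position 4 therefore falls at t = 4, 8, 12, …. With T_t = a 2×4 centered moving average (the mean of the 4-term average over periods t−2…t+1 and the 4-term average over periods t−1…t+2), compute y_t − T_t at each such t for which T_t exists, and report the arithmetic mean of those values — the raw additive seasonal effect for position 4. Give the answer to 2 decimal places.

30.50

Season position 4 occurs at t = 4, 8, 12 (where T_t is defined).
t=4: T_4 = 236.5000; y_4 − T_4 = 267 − 236.5000 = 30.5000
t=8: T_8 = 274.5000; y_8 − T_8 = 305 − 274.5000 = 30.5000
t=12: T_12 = 312.5000; y_12 − T_12 = 343 − 312.5000 = 30.5000
Mean deviation: (30.5000 + 30.5000 + 30.5000) / 3 = 30.50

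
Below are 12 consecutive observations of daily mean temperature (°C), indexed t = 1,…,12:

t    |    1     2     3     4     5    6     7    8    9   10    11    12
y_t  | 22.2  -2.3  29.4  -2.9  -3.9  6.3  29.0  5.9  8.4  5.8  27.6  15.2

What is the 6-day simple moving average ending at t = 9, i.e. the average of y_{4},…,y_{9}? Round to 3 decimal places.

7.133

Sum of periods 4–9: (-2.9) + (-3.9) + 6.3 + 29.0 + 5.9 + 8.4 = 42.8
Divide by 6: 42.8 / 6 = 7.133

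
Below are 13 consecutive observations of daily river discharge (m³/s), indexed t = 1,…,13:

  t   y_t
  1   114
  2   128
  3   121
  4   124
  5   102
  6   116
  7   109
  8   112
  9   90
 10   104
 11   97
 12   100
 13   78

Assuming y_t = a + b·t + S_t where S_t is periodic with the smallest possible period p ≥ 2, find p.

4

First differences y_{t+1} − y_t: 14, -7, 3, -22, 14, -7, 3, -22, 14, -7, …
The difference pattern repeats every 4 terms and not for any smaller step, so p = 4.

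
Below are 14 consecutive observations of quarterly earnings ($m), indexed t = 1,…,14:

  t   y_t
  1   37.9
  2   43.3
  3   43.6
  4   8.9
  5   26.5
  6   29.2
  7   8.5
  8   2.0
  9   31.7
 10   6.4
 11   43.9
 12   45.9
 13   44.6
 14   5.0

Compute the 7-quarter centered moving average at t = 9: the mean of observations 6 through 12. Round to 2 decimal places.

Sum of periods 6–12: 29.2 + 8.5 + 2.0 + 31.7 + 6.4 + 43.9 + 45.9 = 167.6
Divide by 7: 167.6 / 7 = 23.94

23.94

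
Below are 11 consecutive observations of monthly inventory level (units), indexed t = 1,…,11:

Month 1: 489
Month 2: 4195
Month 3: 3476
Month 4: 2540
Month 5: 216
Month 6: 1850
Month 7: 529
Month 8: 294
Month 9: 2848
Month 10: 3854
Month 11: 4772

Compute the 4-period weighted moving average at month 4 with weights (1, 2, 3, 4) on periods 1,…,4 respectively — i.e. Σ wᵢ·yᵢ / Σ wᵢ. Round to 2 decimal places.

Weighted sum: 1·489 + 2·4195 + 3·3476 + 4·2540 = 489 + 8390 + 10428 + 10160 = 29467
Weight total: 1 + 2 + 3 + 4 = 10
WMA = 29467 / 10 = 2946.70

2946.70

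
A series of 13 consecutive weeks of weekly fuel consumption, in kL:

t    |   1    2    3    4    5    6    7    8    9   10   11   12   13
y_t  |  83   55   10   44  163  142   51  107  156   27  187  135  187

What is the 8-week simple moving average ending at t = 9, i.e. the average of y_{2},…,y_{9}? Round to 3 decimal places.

Sum of periods 2–9: 55 + 10 + 44 + 163 + 142 + 51 + 107 + 156 = 728
Divide by 8: 728 / 8 = 91.000

91.000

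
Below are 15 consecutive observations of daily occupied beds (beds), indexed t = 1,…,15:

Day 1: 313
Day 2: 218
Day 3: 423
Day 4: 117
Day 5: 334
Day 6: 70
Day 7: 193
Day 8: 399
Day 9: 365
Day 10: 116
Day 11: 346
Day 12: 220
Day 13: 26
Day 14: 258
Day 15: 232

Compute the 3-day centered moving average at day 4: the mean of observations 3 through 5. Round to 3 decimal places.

Sum of periods 3–5: 423 + 117 + 334 = 874
Divide by 3: 874 / 3 = 291.333

291.333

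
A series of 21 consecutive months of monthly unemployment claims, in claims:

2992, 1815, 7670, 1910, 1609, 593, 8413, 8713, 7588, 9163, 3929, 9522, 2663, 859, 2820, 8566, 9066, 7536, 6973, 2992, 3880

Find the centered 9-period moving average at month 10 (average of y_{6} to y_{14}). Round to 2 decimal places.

5715.89

Sum of periods 6–14: 593 + 8413 + 8713 + 7588 + 9163 + 3929 + 9522 + 2663 + 859 = 51443
Divide by 9: 51443 / 9 = 5715.89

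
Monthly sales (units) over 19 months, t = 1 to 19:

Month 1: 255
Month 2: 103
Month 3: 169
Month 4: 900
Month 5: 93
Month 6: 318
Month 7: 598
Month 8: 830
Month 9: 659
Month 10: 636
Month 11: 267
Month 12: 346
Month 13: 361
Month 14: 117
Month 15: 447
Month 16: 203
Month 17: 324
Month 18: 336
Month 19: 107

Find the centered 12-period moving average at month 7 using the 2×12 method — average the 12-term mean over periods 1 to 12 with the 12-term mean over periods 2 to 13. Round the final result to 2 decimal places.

435.58

Sum over 1–12: 255 + 103 + 169 + 900 + 93 + 318 + 598 + 830 + 659 + 636 + 267 + 346 = 5174
Sum over 2–13: 103 + 169 + 900 + 93 + 318 + 598 + 830 + 659 + 636 + 267 + 346 + 361 = 5280
CMA at t=7 = (5174 + 5280) / (2·12) = 10454 / 24 = 435.58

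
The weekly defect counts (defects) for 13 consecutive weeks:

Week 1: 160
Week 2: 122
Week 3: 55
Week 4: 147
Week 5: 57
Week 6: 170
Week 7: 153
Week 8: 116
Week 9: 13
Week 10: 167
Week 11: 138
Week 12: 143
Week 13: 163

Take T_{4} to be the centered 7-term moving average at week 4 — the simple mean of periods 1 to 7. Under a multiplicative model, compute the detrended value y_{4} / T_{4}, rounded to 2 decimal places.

1.19

Trend T_4 = (160 + 122 + 55 + 147 + 57 + 170 + 153) / 7 = 864/7 = 123.4286
Ratio to trend: 147 / 123.4286 = 1.19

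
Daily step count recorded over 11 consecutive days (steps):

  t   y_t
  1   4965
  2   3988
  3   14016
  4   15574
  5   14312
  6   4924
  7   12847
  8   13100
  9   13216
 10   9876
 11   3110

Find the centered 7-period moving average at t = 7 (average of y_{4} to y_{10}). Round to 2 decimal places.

Sum of periods 4–10: 15574 + 14312 + 4924 + 12847 + 13100 + 13216 + 9876 = 83849
Divide by 7: 83849 / 7 = 11978.43

11978.43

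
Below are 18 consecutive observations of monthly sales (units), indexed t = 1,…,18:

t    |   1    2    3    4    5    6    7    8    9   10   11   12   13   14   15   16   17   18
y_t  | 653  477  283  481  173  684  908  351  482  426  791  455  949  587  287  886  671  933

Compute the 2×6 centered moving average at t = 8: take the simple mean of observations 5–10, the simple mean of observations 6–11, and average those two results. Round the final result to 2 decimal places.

555.50

Sum over 5–10: 173 + 684 + 908 + 351 + 482 + 426 = 3024
Sum over 6–11: 684 + 908 + 351 + 482 + 426 + 791 = 3642
CMA at t=8 = (3024 + 3642) / (2·6) = 6666 / 12 = 555.50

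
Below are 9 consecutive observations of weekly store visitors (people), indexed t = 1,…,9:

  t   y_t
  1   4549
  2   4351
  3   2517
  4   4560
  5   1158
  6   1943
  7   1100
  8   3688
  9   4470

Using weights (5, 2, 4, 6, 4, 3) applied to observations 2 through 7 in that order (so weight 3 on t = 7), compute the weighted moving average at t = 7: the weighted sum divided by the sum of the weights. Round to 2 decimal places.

2627.04

Weighted sum: 5·4351 + 2·2517 + 4·4560 + 6·1158 + 4·1943 + 3·1100 = 21755 + 5034 + 18240 + 6948 + 7772 + 3300 = 63049
Weight total: 5 + 2 + 4 + 6 + 4 + 3 = 24
WMA = 63049 / 24 = 2627.04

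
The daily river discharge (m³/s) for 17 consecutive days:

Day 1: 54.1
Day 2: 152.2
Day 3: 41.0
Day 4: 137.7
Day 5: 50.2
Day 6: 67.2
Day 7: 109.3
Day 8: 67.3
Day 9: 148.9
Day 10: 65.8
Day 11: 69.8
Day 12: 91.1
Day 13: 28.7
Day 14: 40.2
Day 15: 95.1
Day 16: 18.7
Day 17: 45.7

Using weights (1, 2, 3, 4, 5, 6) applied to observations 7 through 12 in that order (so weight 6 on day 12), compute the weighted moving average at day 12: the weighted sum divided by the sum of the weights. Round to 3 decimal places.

Weighted sum: 1·109.3 + 2·67.3 + 3·148.9 + 4·65.8 + 5·69.8 + 6·91.1 = 109.3 + 134.6 + 446.7 + 263.2 + 349.0 + 546.6 = 1849.4
Weight total: 1 + 2 + 3 + 4 + 5 + 6 = 21
WMA = 1849.4 / 21 = 88.067

88.067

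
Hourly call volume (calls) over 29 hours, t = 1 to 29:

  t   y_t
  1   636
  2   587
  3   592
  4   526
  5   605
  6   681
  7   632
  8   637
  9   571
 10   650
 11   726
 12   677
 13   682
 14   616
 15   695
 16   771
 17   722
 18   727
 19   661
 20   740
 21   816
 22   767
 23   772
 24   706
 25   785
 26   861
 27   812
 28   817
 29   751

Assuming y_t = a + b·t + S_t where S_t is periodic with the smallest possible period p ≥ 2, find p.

First differences y_{t+1} − y_t: -49, 5, -66, 79, 76, -49, 5, -66, 79, 76, -49, 5, …
The difference pattern repeats every 5 terms and not for any smaller step, so p = 5.

5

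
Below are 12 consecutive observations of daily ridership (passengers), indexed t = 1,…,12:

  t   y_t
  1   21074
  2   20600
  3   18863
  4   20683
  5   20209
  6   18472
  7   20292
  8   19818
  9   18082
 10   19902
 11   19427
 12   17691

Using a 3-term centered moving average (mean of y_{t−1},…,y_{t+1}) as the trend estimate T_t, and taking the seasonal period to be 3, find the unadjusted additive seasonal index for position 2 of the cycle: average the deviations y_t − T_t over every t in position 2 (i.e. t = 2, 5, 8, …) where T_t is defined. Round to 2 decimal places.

420.75

Season position 2 occurs at t = 2, 5, 8, 11 (where T_t is defined).
t=2: T_2 = 20179.0000; y_2 − T_2 = 20600 − 20179.0000 = 421.0000
t=5: T_5 = 19788.0000; y_5 − T_5 = 20209 − 19788.0000 = 421.0000
t=8: T_8 = 19397.3333; y_8 − T_8 = 19818 − 19397.3333 = 420.6667
t=11: T_11 = 19006.6667; y_11 − T_11 = 19427 − 19006.6667 = 420.3333
Mean deviation: (421.0000 + 421.0000 + 420.6667 + 420.3333) / 4 = 420.75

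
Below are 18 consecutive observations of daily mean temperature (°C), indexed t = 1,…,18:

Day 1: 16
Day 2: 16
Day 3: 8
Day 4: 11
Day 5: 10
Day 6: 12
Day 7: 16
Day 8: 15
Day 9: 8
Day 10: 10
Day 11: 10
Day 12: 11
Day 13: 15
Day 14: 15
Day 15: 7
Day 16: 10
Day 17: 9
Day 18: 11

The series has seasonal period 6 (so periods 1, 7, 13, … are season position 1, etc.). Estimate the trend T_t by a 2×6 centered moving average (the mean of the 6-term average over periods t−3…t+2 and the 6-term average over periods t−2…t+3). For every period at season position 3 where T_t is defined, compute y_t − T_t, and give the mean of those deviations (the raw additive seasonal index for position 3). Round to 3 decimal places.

-3.958

Season position 3 occurs at t = 9, 15 (where T_t is defined).
t=9: T_9 = 11.75000; y_9 − T_9 = 8 − 11.75000 = -3.75000
t=15: T_15 = 11.16667; y_15 − T_15 = 7 − 11.16667 = -4.16667
Mean deviation: (-3.75000 + -4.16667) / 2 = -3.958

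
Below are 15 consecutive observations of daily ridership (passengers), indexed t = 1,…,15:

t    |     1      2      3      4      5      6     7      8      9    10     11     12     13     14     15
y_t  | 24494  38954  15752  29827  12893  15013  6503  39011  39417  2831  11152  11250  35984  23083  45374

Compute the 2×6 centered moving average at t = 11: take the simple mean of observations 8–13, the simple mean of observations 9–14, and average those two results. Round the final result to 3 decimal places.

Sum over 8–13: 39011 + 39417 + 2831 + 11152 + 11250 + 35984 = 139645
Sum over 9–14: 39417 + 2831 + 11152 + 11250 + 35984 + 23083 = 123717
CMA at t=11 = (139645 + 123717) / (2·6) = 263362 / 12 = 21946.833

21946.833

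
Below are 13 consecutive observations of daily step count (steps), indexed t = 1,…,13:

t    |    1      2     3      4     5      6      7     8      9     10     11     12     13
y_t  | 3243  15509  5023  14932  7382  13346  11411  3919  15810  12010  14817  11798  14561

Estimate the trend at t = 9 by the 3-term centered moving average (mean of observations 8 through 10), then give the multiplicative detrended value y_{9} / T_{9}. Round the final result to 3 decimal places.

1.494

Trend T_9 = (3919 + 15810 + 12010) / 3 = 31739/3 = 10579.66667
Ratio to trend: 15810 / 10579.66667 = 1.494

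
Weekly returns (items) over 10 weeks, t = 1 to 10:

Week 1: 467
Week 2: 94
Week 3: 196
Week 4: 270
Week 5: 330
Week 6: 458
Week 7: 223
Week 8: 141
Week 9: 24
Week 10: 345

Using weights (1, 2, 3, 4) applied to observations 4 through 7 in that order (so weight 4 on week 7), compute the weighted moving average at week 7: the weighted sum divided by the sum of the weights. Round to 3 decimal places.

Weighted sum: 1·270 + 2·330 + 3·458 + 4·223 = 270 + 660 + 1374 + 892 = 3196
Weight total: 1 + 2 + 3 + 4 = 10
WMA = 3196 / 10 = 319.600

319.600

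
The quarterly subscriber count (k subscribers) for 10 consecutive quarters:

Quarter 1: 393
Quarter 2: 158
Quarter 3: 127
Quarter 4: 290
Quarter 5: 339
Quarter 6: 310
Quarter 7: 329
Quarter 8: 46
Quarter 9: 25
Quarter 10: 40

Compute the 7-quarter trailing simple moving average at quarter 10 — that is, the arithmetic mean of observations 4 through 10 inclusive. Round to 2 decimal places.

197.00

Sum of periods 4–10: 290 + 339 + 310 + 329 + 46 + 25 + 40 = 1379
Divide by 7: 1379 / 7 = 197.00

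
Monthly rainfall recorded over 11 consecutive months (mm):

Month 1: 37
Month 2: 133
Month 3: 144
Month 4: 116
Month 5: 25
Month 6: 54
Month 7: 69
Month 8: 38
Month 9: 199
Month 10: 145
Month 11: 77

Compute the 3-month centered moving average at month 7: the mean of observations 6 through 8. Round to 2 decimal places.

Sum of periods 6–8: 54 + 69 + 38 = 161
Divide by 3: 161 / 3 = 53.67

53.67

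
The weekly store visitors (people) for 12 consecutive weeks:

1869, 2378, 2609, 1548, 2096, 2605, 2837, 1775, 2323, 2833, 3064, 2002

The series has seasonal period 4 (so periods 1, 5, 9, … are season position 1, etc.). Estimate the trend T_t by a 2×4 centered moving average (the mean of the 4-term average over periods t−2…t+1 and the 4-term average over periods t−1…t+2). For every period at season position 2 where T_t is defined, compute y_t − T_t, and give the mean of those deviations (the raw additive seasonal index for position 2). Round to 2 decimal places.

Season position 2 occurs at t = 6, 10 (where T_t is defined).
t=6: T_6 = 2299.8750; y_6 − T_6 = 2605 − 2299.8750 = 305.1250
t=10: T_10 = 2527.1250; y_10 − T_10 = 2833 − 2527.1250 = 305.8750
Mean deviation: (305.1250 + 305.8750) / 2 = 305.50

305.50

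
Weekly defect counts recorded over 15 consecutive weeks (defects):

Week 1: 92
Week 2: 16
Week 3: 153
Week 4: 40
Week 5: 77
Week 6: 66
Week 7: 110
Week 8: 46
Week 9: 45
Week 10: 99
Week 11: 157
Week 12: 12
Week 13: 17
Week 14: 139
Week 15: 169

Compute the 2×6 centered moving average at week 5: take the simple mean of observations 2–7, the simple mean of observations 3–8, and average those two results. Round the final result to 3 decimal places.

79.500

Sum over 2–7: 16 + 153 + 40 + 77 + 66 + 110 = 462
Sum over 3–8: 153 + 40 + 77 + 66 + 110 + 46 = 492
CMA at t=5 = (462 + 492) / (2·6) = 954 / 12 = 79.500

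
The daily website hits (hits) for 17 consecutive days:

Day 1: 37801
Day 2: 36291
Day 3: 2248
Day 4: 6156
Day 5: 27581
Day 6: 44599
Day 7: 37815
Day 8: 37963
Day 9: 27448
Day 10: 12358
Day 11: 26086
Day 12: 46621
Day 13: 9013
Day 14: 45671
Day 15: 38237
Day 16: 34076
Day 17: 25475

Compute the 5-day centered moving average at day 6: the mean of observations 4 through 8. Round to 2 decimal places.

Sum of periods 4–8: 6156 + 27581 + 44599 + 37815 + 37963 = 154114
Divide by 5: 154114 / 5 = 30822.80

30822.80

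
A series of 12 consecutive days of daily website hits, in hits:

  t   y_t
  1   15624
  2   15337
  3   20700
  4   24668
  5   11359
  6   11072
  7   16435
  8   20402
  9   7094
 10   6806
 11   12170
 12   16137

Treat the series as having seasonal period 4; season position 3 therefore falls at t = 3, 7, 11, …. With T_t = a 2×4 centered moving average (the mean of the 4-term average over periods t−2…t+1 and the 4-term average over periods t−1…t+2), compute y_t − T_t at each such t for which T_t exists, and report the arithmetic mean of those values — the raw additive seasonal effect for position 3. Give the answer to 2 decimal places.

Season position 3 occurs at t = 3, 7 (where T_t is defined).
t=3: T_3 = 18549.1250; y_3 − T_3 = 20700 − 18549.1250 = 2150.8750
t=7: T_7 = 14283.8750; y_7 − T_7 = 16435 − 14283.8750 = 2151.1250
Mean deviation: (2150.8750 + 2151.1250) / 2 = 2151.00

2151.00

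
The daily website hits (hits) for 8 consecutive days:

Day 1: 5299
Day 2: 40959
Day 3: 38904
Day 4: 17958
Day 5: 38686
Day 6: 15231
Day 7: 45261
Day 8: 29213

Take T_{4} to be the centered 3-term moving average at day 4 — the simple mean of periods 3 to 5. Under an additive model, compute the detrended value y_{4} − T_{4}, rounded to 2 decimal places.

-13891.33

Trend T_4 = (38904 + 17958 + 38686) / 3 = 95548/3 = 31849.3333
Detrended value: 17958 − 31849.3333 = -13891.33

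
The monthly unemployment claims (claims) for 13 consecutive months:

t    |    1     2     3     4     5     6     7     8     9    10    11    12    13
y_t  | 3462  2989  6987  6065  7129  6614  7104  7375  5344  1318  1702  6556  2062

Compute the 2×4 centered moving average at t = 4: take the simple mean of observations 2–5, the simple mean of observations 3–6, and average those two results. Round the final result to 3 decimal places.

Sum over 2–5: 2989 + 6987 + 6065 + 7129 = 23170
Sum over 3–6: 6987 + 6065 + 7129 + 6614 = 26795
CMA at t=4 = (23170 + 26795) / (2·4) = 49965 / 8 = 6245.625

6245.625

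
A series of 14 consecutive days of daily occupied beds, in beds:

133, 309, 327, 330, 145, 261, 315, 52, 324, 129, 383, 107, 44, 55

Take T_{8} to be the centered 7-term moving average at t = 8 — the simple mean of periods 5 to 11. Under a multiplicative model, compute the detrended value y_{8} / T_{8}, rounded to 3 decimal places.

0.226

Trend T_8 = (145 + 261 + 315 + 52 + 324 + 129 + 383) / 7 = 1609/7 = 229.85714
Ratio to trend: 52 / 229.85714 = 0.226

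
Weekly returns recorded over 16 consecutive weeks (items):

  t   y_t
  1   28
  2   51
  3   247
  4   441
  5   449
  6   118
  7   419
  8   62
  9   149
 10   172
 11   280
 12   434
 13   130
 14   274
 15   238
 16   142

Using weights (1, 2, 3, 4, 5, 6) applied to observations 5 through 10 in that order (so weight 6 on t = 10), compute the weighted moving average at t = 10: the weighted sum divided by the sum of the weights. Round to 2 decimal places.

Weighted sum: 1·449 + 2·118 + 3·419 + 4·62 + 5·149 + 6·172 = 449 + 236 + 1257 + 248 + 745 + 1032 = 3967
Weight total: 1 + 2 + 3 + 4 + 5 + 6 = 21
WMA = 3967 / 21 = 188.90

188.90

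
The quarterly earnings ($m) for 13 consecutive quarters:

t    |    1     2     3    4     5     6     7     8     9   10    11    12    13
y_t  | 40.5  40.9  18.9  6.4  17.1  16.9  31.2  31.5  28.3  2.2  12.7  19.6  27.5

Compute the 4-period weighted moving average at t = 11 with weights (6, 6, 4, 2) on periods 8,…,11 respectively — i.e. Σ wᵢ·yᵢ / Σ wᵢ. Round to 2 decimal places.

Weighted sum: 6·31.5 + 6·28.3 + 4·2.2 + 2·12.7 = 189.0 + 169.8 + 8.8 + 25.4 = 393.0
Weight total: 6 + 6 + 4 + 2 = 18
WMA = 393.0 / 18 = 21.83

21.83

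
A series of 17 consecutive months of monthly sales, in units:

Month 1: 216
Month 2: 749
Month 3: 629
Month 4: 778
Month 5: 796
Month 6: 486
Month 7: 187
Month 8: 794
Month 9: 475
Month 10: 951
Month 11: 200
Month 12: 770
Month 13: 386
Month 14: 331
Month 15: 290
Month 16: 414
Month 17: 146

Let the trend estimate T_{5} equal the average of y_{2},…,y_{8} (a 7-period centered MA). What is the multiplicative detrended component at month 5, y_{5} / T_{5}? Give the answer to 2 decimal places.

Trend T_5 = (749 + 629 + 778 + 796 + 486 + 187 + 794) / 7 = 4419/7 = 631.2857
Ratio to trend: 796 / 631.2857 = 1.26

1.26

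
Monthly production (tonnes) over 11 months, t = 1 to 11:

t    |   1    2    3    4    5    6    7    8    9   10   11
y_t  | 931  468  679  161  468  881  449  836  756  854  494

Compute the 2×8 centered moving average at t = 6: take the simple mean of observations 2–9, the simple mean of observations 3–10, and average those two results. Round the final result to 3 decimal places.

Sum over 2–9: 468 + 679 + 161 + 468 + 881 + 449 + 836 + 756 = 4698
Sum over 3–10: 679 + 161 + 468 + 881 + 449 + 836 + 756 + 854 = 5084
CMA at t=6 = (4698 + 5084) / (2·8) = 9782 / 16 = 611.375

611.375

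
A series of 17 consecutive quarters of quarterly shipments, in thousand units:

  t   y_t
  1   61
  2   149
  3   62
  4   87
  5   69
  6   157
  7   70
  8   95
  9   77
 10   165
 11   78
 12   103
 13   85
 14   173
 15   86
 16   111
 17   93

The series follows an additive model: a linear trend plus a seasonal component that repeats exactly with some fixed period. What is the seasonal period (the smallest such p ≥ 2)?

4

First differences y_{t+1} − y_t: 88, -87, 25, -18, 88, -87, 25, -18, 88, -87, …
The difference pattern repeats every 4 terms and not for any smaller step, so p = 4.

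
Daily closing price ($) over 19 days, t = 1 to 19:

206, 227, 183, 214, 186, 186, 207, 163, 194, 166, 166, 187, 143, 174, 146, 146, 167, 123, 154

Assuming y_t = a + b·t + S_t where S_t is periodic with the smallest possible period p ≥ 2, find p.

First differences y_{t+1} − y_t: 21, -44, 31, -28, 0, 21, -44, 31, -28, 0, 21, -44, …
The difference pattern repeats every 5 terms and not for any smaller step, so p = 5.

5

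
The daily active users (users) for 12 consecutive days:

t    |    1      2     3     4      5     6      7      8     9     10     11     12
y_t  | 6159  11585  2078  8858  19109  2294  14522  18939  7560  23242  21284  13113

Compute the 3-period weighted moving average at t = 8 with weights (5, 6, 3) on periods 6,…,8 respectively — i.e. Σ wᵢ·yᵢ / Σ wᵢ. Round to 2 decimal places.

11101.36

Weighted sum: 5·2294 + 6·14522 + 3·18939 = 11470 + 87132 + 56817 = 155419
Weight total: 5 + 6 + 3 = 14
WMA = 155419 / 14 = 11101.36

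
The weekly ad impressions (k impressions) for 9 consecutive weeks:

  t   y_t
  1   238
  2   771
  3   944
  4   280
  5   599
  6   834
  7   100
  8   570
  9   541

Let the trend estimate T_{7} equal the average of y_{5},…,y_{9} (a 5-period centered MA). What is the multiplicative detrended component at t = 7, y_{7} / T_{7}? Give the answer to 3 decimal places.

0.189

Trend T_7 = (599 + 834 + 100 + 570 + 541) / 5 = 2644/5 = 528.80000
Ratio to trend: 100 / 528.80000 = 0.189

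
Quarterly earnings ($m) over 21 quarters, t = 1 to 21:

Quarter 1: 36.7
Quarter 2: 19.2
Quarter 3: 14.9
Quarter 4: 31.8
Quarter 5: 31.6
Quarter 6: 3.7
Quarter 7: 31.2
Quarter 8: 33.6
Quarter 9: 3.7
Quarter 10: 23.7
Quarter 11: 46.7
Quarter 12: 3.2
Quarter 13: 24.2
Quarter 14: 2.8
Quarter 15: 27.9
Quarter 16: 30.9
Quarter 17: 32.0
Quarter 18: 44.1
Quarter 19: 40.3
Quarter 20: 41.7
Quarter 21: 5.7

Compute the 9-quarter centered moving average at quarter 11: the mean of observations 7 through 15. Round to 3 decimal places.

Sum of periods 7–15: 31.2 + 33.6 + 3.7 + 23.7 + 46.7 + 3.2 + 24.2 + 2.8 + 27.9 = 197.0
Divide by 9: 197.0 / 9 = 21.889

21.889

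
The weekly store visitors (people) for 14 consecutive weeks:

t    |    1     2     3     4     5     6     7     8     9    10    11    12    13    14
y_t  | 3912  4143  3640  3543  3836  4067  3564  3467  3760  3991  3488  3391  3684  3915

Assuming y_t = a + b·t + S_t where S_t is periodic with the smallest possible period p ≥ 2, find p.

4

First differences y_{t+1} − y_t: 231, -503, -97, 293, 231, -503, -97, 293, 231, -503, …
The difference pattern repeats every 4 terms and not for any smaller step, so p = 4.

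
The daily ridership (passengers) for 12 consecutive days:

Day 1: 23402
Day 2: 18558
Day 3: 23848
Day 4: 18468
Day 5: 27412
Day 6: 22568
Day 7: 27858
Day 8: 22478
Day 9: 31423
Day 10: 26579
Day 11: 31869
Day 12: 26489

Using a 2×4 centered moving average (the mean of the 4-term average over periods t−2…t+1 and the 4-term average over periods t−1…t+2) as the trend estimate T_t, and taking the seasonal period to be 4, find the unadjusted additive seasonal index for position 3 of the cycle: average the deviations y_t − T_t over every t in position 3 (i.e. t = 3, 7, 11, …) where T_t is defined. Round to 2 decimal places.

2277.69

Season position 3 occurs at t = 3, 7 (where T_t is defined).
t=3: T_3 = 21570.2500; y_3 − T_3 = 23848 − 21570.2500 = 2277.7500
t=7: T_7 = 25580.3750; y_7 − T_7 = 27858 − 25580.3750 = 2277.6250
Mean deviation: (2277.7500 + 2277.6250) / 2 = 2277.69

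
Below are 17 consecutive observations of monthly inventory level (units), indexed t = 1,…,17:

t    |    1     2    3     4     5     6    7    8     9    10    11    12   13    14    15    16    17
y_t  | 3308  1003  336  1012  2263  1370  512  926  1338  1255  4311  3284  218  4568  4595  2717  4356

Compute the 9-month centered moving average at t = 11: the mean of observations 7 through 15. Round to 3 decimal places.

2334.111

Sum of periods 7–15: 512 + 926 + 1338 + 1255 + 4311 + 3284 + 218 + 4568 + 4595 = 21007
Divide by 9: 21007 / 9 = 2334.111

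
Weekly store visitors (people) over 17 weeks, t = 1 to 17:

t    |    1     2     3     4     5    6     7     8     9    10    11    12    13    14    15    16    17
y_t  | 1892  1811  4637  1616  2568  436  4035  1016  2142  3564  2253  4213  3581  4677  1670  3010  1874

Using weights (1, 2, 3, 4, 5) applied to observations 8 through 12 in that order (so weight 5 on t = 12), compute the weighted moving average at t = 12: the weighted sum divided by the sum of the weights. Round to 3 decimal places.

Weighted sum: 1·1016 + 2·2142 + 3·3564 + 4·2253 + 5·4213 = 1016 + 4284 + 10692 + 9012 + 21065 = 46069
Weight total: 1 + 2 + 3 + 4 + 5 = 15
WMA = 46069 / 15 = 3071.267

3071.267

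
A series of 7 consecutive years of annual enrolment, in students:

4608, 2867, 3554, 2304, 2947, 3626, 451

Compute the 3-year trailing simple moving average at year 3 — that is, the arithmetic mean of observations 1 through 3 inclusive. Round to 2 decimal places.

Sum of periods 1–3: 4608 + 2867 + 3554 = 11029
Divide by 3: 11029 / 3 = 3676.33

3676.33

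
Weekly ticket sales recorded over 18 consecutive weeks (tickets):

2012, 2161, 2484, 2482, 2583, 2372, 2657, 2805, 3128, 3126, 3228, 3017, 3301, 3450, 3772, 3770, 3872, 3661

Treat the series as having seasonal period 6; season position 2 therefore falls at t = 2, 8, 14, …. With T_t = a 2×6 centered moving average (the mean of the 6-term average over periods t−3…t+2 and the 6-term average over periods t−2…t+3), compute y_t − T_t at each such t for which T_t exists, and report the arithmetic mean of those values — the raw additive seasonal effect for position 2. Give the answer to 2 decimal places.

Season position 2 occurs at t = 8, 14 (where T_t is defined).
t=8: T_8 = 2832.2500; y_8 − T_8 = 2805 − 2832.2500 = -27.2500
t=14: T_14 = 3476.6667; y_14 − T_14 = 3450 − 3476.6667 = -26.6667
Mean deviation: (-27.2500 + -26.6667) / 2 = -26.96

-26.96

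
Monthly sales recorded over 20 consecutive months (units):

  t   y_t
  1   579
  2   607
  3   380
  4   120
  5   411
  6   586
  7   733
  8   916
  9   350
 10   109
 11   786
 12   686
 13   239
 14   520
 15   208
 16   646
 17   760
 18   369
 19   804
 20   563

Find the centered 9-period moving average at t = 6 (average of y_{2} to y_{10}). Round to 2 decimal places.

468.00

Sum of periods 2–10: 607 + 380 + 120 + 411 + 586 + 733 + 916 + 350 + 109 = 4212
Divide by 9: 4212 / 9 = 468.00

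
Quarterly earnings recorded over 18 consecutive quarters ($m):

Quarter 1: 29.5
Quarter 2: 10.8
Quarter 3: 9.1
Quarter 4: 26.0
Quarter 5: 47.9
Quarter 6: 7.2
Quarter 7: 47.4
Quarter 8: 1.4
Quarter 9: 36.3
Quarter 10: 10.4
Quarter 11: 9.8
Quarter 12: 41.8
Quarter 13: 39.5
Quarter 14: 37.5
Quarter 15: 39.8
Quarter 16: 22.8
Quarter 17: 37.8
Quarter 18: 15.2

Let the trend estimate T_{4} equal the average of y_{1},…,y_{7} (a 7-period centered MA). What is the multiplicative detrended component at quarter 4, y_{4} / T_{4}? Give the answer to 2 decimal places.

1.02

Trend T_4 = (29.5 + 10.8 + 9.1 + 26.0 + 47.9 + 7.2 + 47.4) / 7 = 177.9/7 = 25.4143
Ratio to trend: 26.0 / 25.4143 = 1.02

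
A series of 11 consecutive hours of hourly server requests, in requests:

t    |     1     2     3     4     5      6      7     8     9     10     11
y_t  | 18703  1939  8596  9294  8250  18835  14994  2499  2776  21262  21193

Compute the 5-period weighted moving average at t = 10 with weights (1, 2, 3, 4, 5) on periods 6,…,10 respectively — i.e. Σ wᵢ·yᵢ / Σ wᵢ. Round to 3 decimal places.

Weighted sum: 1·18835 + 2·14994 + 3·2499 + 4·2776 + 5·21262 = 18835 + 29988 + 7497 + 11104 + 106310 = 173734
Weight total: 1 + 2 + 3 + 4 + 5 = 15
WMA = 173734 / 15 = 11582.267

11582.267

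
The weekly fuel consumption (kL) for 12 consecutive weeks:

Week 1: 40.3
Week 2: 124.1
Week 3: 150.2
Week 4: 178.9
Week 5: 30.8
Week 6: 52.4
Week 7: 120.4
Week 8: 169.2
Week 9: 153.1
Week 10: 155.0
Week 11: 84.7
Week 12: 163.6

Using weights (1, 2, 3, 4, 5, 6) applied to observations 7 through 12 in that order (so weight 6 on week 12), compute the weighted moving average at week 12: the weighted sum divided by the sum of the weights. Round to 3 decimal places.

Weighted sum: 1·120.4 + 2·169.2 + 3·153.1 + 4·155.0 + 5·84.7 + 6·163.6 = 120.4 + 338.4 + 459.3 + 620.0 + 423.5 + 981.6 = 2943.2
Weight total: 1 + 2 + 3 + 4 + 5 + 6 = 21
WMA = 2943.2 / 21 = 140.152

140.152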